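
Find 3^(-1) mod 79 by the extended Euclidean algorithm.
Extended GCD: 3(-26) + 79(1) = 1. So 3^(-1) ≡ -26 ≡ 53 mod 79. Verify: 3 × 53 = 159 ≡ 1 mod 79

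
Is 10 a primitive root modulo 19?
ord_19(10) divides 18. For each prime q|18: 10^{9}≡18, 10^{6}≡11, none ≡ 1. So 10 has order 18 and is a primitive root mod 19.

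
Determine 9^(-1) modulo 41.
Since 41 is prime, by Fermat 9^(-1) ≡ 9^{39} ≡ 32 mod 41. Verify: 9 × 32 = 288 ≡ 1 mod 41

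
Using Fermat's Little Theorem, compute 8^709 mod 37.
By Fermat: 8^{36} ≡ 1 (mod 37). 709 ≡ 25 (mod 36). So 8^{709} ≡ 8^{25} ≡ 8 (mod 37)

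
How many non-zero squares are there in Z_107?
For prime 107, there are (p-1)/2 = (107-1)/2 = 53 quadratic residues (excluding 0).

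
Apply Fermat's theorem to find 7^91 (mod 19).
By Fermat: 7^{18} ≡ 1 (mod 19). 91 = 5×18 + 1. So 7^{91} ≡ 7^{1} ≡ 7 (mod 19)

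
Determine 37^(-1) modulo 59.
Since 59 is prime, by Fermat 37^(-1) ≡ 37^{57} ≡ 8 mod 59. Verify: 37 × 8 = 296 ≡ 1 mod 59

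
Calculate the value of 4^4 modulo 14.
4^{4} = 256 ≡ 4 mod 14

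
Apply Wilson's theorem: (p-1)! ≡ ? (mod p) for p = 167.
By Wilson's theorem, (166)! ≡ -1 ≡ 166 mod 167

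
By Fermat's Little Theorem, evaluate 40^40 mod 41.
By Fermat's Little Theorem, 40^{40} ≡ 1 (mod 41) since 41 is prime and gcd(40, 41) = 1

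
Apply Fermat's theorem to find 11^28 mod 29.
By Fermat's Little Theorem, 11^{28} ≡ 1 mod 29 since 29 is prime and gcd(11, 29) = 1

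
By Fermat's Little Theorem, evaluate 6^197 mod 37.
By Fermat: 6^{36} ≡ 1 mod 37. 197 ≡ 17 mod 36. So 6^{197} ≡ 6^{17} ≡ 6 mod 37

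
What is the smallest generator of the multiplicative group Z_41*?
g = 6. Powers: [6, 36, 11, 25, 27, 39, 29, 10, 19, ...] generates all 40 non-zero residues.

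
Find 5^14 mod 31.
By repeated squaring mod 31: 5^{1}≡5, 5^{2}≡25, 5^{4}≡5, 5^{8}≡25. Then 5^{14} = 5^{8+4+2} ≡ 25 × 5 × 25 ≡ 25 mod 31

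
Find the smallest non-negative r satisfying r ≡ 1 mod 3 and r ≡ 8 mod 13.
M = 3 × 13 = 39. M₁ = 13, y₁ ≡ 1 mod 3. M₂ = 3, y₂ ≡ 9 mod 13. r = 1×13×1 + 8×3×9 ≡ 34 mod 39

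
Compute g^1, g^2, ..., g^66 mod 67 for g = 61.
61^1, 61^2, ..., 61^{66} mod 67: [61, 36, 52, 23, 63, 24, 57, 60, 42, 16, 38, 40, 28, 33, 3, 49, 41, 22, 2, 55, 5, 37, 46, 59, 48, 47, 53, 17, 32, 9, 13, 56, 66, 6, 31, 15, 44, 4, 43, 10, 7, 25, 51, 29, 27, 39, 34, 64, 18, 26, 45, 65, 12, 62, 30, 21, 8, 19, 20, 14, 50, 35, 58, 54, 11, 1]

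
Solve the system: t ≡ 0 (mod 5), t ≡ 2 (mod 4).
M = 5 × 4 = 20. M₁ = 4, y₁ ≡ 4 (mod 5). M₂ = 5, y₂ ≡ 1 (mod 4). t = 0×4×4 + 2×5×1 ≡ 10 (mod 20)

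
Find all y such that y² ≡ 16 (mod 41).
The square roots of 16 mod 41 are 37 and 4. Verify: 37² = 1369 ≡ 16 (mod 41)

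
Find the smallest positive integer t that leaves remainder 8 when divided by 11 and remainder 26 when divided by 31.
M = 11 × 31 = 341. M₁ = 31, y₁ ≡ 5 mod 11. M₂ = 11, y₂ ≡ 17 mod 31. t = 8×31×5 + 26×11×17 ≡ 305 mod 341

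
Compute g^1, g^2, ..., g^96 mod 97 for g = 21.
21^1, 21^2, ..., 21^{96} mod 97: [21, 53, 46, 93, 13, 79, 10, 16, 45, 72, 57, 33, 14, 3, 63, 62, 41, 85, 39, 43, 30, 48, 38, 22, 74, 2, 42, 9, 92, 89, 26, 61, 20, 32, 90, 47, 17, 66, 28, 6, 29, 27, 82, 73, 78, 86, 60, 96, 76, 44, 51, 4, 84, 18, 87, 81, 52, 25, 40, 64, 83, 94, 34, 35, 56, 12, 58, 54, 67, 49, 59, 75, 23, 95, 55, 88, 5, 8, 71, 36, 77, 65, 7, 50, 80, 31, 69, 91, 68, 70, 15, 24, 19, 11, 37, 1]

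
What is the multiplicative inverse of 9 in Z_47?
Since 47 is prime, by Fermat 9^(-1) ≡ 9^{45} ≡ 21 (mod 47). Verify: 9 × 21 = 189 ≡ 1 (mod 47)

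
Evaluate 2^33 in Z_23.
Using Fermat: 2^{22} ≡ 1 (mod 23). 33 ≡ 11 (mod 22). So 2^{33} ≡ 2^{11} ≡ 1 (mod 23)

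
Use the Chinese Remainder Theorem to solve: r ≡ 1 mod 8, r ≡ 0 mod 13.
M = 8 × 13 = 104. M₁ = 13, y₁ ≡ 5 mod 8. M₂ = 8, y₂ ≡ 5 mod 13. r = 1×13×5 + 0×8×5 ≡ 65 mod 104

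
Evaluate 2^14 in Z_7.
Using Fermat: 2^{6} ≡ 1 mod 7. 14 ≡ 2 mod 6. So 2^{14} ≡ 2^{2} ≡ 4 mod 7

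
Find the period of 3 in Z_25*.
Powers of 3 mod 25: 3^1≡3, 3^2≡9, 3^3≡2, 3^4≡6, 3^5≡18, 3^6≡4, 3^7≡12, 3^8≡11, 3^9≡8, 3^10≡24, 3^11≡22, 3^12≡16, 3^13≡23, 3^14≡19, 3^15≡7, 3^16≡21, 3^17≡13, 3^18≡14, 3^19≡17, 3^20≡1. So the order of 3 is 20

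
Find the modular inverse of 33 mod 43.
Since 43 is prime, by Fermat 33^(-1) ≡ 33^{41} ≡ 30 mod 43. Verify: 33 × 30 = 990 ≡ 1 mod 43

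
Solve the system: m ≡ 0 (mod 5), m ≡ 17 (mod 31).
M = 5 × 31 = 155. M₁ = 31, y₁ ≡ 1 (mod 5). M₂ = 5, y₂ ≡ 25 (mod 31). m = 0×31×1 + 17×5×25 ≡ 110 (mod 155)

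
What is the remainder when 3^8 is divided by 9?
By repeated squaring mod 9: 3^{1}≡3, 3^{2}≡0, 3^{4}≡0, 3^{8}≡0. So 3^{8} ≡ 0 mod 9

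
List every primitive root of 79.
There are φ(78) = 24 primitive roots mod 79: {3, 6, 7, 28, 29, 30, 34, 35, 37, 39, 43, 47, 48, 53, 54, 59, 60, 63, 66, 68, 70, 74, 75, 77}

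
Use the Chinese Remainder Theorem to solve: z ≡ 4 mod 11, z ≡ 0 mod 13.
M = 11 × 13 = 143. M₁ = 13, y₁ ≡ 6 mod 11. M₂ = 11, y₂ ≡ 6 mod 13. z = 4×13×6 + 0×11×6 ≡ 26 mod 143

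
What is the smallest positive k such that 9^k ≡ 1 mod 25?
Powers of 9 mod 25: 9^1≡9, 9^2≡6, 9^3≡4, 9^4≡11, 9^5≡24, 9^6≡16, 9^7≡19, 9^8≡21, 9^9≡14, 9^10≡1. Order = 10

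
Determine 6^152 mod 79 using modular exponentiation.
Using Fermat: 6^{78} ≡ 1 (mod 79). 152 ≡ 74 (mod 78). So 6^{152} ≡ 6^{74} ≡ 42 (mod 79)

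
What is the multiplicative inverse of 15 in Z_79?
Since 79 is prime, by Fermat 15^(-1) ≡ 15^{77} ≡ 58 mod 79. Verify: 15 × 58 = 870 ≡ 1 mod 79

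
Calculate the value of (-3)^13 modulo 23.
By repeated squaring (mod 23): (-3)^{1}≡20, (-3)^{2}≡9, (-3)^{4}≡12, (-3)^{8}≡6. Then (-3)^{13} = (-3)^{8+4+1} ≡ 6 × 12 × 20 ≡ 14 (mod 23)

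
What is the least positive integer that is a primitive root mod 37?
g = 2. For each prime q|36: 2^{18}≡36, 2^{12}≡26, none ≡ 1, so ord_37(2) = 36 and 2 is a primitive root.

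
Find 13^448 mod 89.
Using Fermat: 13^{88} ≡ 1 mod 89. 448 ≡ 8 mod 88. So 13^{448} ≡ 13^{8} ≡ 64 mod 89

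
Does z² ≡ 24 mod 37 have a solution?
By Euler's criterion: 24^{18} ≡ 36 mod 37. Since this equals -1 (≡ 36), 24 is not a QR.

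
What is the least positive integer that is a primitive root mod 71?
g = 7. Powers: [7, 49, 59, 58, 51, 2, 14, ...] generates all 70 non-zero residues.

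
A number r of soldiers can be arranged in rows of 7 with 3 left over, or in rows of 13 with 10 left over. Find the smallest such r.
M = 7 × 13 = 91. M₁ = 13, y₁ ≡ 6 (mod 7). M₂ = 7, y₂ ≡ 2 (mod 13). r = 3×13×6 + 10×7×2 ≡ 10 (mod 91)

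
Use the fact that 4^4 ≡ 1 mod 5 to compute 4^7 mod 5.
By Fermat: 4^{4} ≡ 1 mod 5. So 4^{7} = 4^{4} · 4^{3} ≡ 4^{3} ≡ 4 mod 5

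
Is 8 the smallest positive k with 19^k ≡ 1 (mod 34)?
Powers of 19 mod 34: 19^1≡19, 19^2≡21, 19^3≡25, 19^4≡33, 19^5≡15, 19^6≡13, 19^7≡9, 19^8≡1. First k with 19^k≡1 is k=8. Yes, ord_34(19) = 8.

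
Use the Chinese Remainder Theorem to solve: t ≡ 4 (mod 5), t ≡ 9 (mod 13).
M = 5 × 13 = 65. M₁ = 13, y₁ ≡ 2 (mod 5). M₂ = 5, y₂ ≡ 8 (mod 13). t = 4×13×2 + 9×5×8 ≡ 9 (mod 65)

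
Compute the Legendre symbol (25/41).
(25/41) = 25^{20} mod 41 = 1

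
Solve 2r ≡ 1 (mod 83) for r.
Since 83 is prime, by Fermat 2^(-1) ≡ 2^{81} ≡ 42 (mod 83). Verify: 2 × 42 = 84 ≡ 1 (mod 83)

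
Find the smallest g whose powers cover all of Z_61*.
g = 2. Powers: [2, 4, 8, 16, 32, 3, 6, 12, 24, ...] generates all 60 non-zero residues.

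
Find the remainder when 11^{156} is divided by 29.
By Fermat: 11^{28} ≡ 1 mod 29. 156 = 5×28 + 16. So 11^{156} ≡ 11^{16} ≡ 24 mod 29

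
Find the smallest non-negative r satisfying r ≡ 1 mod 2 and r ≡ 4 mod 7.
M = 2 × 7 = 14. M₁ = 7, y₁ ≡ 1 mod 2. M₂ = 2, y₂ ≡ 4 mod 7. r = 1×7×1 + 4×2×4 ≡ 11 mod 14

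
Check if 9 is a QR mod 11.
By Euler's criterion: 9^{5} ≡ 1 mod 11. Since this equals 1, 9 is a QR.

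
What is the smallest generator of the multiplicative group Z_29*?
g = 2. For each prime q|28: 2^{14}≡28, 2^{4}≡16, none ≡ 1, so ord_29(2) = 28 and 2 is a primitive root.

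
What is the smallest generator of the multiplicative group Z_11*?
g = 2. For each prime q|10: 2^{5}≡10, 2^{2}≡4, none ≡ 1, so ord_11(2) = 10 and 2 is a primitive root.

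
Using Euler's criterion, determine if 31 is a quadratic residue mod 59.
By Euler's criterion: 31^{29} ≡ 58 (mod 59). Since this equals -1 (≡ 58), 31 is not a QR.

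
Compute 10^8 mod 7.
Using Fermat: 10^{6} ≡ 1 (mod 7). 8 ≡ 2 (mod 6). So 10^{8} ≡ 10^{2} ≡ 2 (mod 7)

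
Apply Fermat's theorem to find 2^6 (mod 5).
By Fermat: 2^{4} ≡ 1 (mod 5). So 2^{6} = 2^{4} · 2^{2} ≡ 2^{2} ≡ 4 (mod 5)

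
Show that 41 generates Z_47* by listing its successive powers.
41^1, 41^2, ..., 41^{46} mod 47: [41, 36, 19, 27, 26, 32, 43, 24, 44, 18, 33, 37, 13, 16, 45, 12, 22, 9, 40, 42, 30, 8, 46, 6, 11, 28, 20, 21, 15, 4, 23, 3, 29, 14, 10, 34, 31, 2, 35, 25, 38, 7, 5, 17, 39, 1]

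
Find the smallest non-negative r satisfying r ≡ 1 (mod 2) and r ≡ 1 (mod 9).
M = 2 × 9 = 18. M₁ = 9, y₁ ≡ 1 (mod 2). M₂ = 2, y₂ ≡ 5 (mod 9). r = 1×9×1 + 1×2×5 ≡ 1 (mod 18)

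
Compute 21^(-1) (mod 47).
Since 47 is prime, by Fermat 21^(-1) ≡ 21^{45} ≡ 9 (mod 47). Verify: 21 × 9 = 189 ≡ 1 (mod 47)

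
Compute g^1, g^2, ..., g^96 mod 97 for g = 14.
14^1, 14^2, ..., 14^{96} mod 97: [14, 2, 28, 4, 56, 8, 15, 16, 30, 32, 60, 64, 23, 31, 46, 62, 92, 27, 87, 54, 77, 11, 57, 22, 17, 44, 34, 88, 68, 79, 39, 61, 78, 25, 59, 50, 21, 3, 42, 6, 84, 12, 71, 24, 45, 48, 90, 96, 83, 95, 69, 93, 41, 89, 82, 81, 67, 65, 37, 33, 74, 66, 51, 35, 5, 70, 10, 43, 20, 86, 40, 75, 80, 53, 63, 9, 29, 18, 58, 36, 19, 72, 38, 47, 76, 94, 55, 91, 13, 85, 26, 73, 52, 49, 7, 1]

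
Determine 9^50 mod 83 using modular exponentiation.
By repeated squaring mod 83: 9^{1}≡9, 9^{2}≡81, 9^{4}≡4, 9^{8}≡16, 9^{16}≡7, 9^{32}≡49. Then 9^{50} = 9^{32+16+2} ≡ 49 × 7 × 81 ≡ 61 mod 83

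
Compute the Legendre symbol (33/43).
(33/43) = 33^{21} mod 43 = -1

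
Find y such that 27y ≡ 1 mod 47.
Since 47 is prime, by Fermat 27^(-1) ≡ 27^{45} ≡ 7 mod 47. Verify: 27 × 7 = 189 ≡ 1 mod 47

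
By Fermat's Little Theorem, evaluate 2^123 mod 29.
By Fermat: 2^{28} ≡ 1 mod 29. 123 = 4×28 + 11. So 2^{123} ≡ 2^{11} ≡ 18 mod 29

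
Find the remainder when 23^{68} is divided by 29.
By Fermat: 23^{28} ≡ 1 mod 29. 68 = 2×28 + 12. So 23^{68} ≡ 23^{12} ≡ 25 mod 29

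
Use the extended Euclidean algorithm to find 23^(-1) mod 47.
Extended GCD: 23(-2) + 47(1) = 1. So 23^(-1) ≡ -2 ≡ 45 mod 47. Verify: 23 × 45 = 1035 ≡ 1 mod 47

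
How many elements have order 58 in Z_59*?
Number of primitive roots mod 59 = φ(p-1) = φ(58) = 28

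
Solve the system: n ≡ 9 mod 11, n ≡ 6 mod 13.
M = 11 × 13 = 143. M₁ = 13, y₁ ≡ 6 mod 11. M₂ = 11, y₂ ≡ 6 mod 13. n = 9×13×6 + 6×11×6 ≡ 97 mod 143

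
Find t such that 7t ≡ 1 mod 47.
Since 47 is prime, by Fermat 7^(-1) ≡ 7^{45} ≡ 27 mod 47. Verify: 7 × 27 = 189 ≡ 1 mod 47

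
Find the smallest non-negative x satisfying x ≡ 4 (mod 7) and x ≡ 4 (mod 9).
M = 7 × 9 = 63. M₁ = 9, y₁ ≡ 4 (mod 7). M₂ = 7, y₂ ≡ 4 (mod 9). x = 4×9×4 + 4×7×4 ≡ 4 (mod 63)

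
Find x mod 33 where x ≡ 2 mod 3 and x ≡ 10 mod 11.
M = 3 × 11 = 33. M₁ = 11, y₁ ≡ 2 mod 3. M₂ = 3, y₂ ≡ 4 mod 11. x = 2×11×2 + 10×3×4 ≡ 32 mod 33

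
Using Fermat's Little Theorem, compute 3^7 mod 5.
By Fermat: 3^{4} ≡ 1 mod 5. So 3^{7} = 3^{4} · 3^{3} ≡ 3^{3} ≡ 2 mod 5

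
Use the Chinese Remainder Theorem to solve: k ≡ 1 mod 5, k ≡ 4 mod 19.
M = 5 × 19 = 95. M₁ = 19, y₁ ≡ 4 mod 5. M₂ = 5, y₂ ≡ 4 mod 19. k = 1×19×4 + 4×5×4 ≡ 61 mod 95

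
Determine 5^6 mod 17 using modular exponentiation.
By repeated squaring (mod 17): 5^{1}≡5, 5^{2}≡8, 5^{4}≡13. Then 5^{6} = 5^{4+2} ≡ 13 × 8 ≡ 2 (mod 17)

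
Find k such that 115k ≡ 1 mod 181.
Since 181 is prime, by Fermat 115^(-1) ≡ 115^{179} ≡ 85 mod 181. Verify: 115 × 85 = 9775 ≡ 1 mod 181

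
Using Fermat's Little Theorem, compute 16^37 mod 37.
By Fermat: 16^{36} ≡ 1 (mod 37). So 16^{37} = 16^{36} · 16^{1} ≡ 16^{1} ≡ 16 (mod 37)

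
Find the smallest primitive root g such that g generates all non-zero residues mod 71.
g = 7. Powers: [7, 49, 59, 58, 51, 2, 14, ...] generates all 70 non-zero residues.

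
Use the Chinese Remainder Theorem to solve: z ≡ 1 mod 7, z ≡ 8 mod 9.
M = 7 × 9 = 63. M₁ = 9, y₁ ≡ 4 mod 7. M₂ = 7, y₂ ≡ 4 mod 9. z = 1×9×4 + 8×7×4 ≡ 8 mod 63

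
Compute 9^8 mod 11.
By repeated squaring mod 11: 9^{1}≡9, 9^{2}≡4, 9^{4}≡5, 9^{8}≡3. So 9^{8} ≡ 3 mod 11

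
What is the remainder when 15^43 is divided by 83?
By repeated squaring mod 83: 15^{1}≡15, 15^{2}≡59, 15^{4}≡78, 15^{8}≡25, 15^{16}≡44, 15^{32}≡27. Then 15^{43} = 15^{32+8+2+1} ≡ 27 × 25 × 59 × 15 ≡ 24 mod 83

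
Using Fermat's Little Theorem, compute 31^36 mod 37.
By Fermat's Little Theorem, 31^{36} ≡ 1 (mod 37) since 37 is prime and gcd(31, 37) = 1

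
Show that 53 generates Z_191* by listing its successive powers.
53^1, 53^2, ..., 53^{190} mod 191: [53, 135, 88, 80, 38, 104, 164, 97, 175, 107, 132, 120, 57, 156, 55, 50, 167, 65, 7, 180, 181, 43, 178, 75, 155, 2, 106, 79, 176, 160, 76, 17, 137, 3, 159, 23, 73, 49, 114, 121, 110, 100, 143, 130, 14, 169, 171, 86, 165, 150, 119, 4, 21, 158, 161, 129, 152, 34, 83, 6, 127, 46, 146, 98, 37, 51, 29, 9, 95, 69, 28, 147, 151, 172, 139, 109, 47, 8, 42, 125, 131, 67, 113, 68, 166, 12, 63, 92, 101, 5, 74, 102, 58, 18, 190, 138, 56, 103, 111, 153, 87, 27, 94, 16, 84, 59, 71, 134, 35, 136, 141, 24, 126, 184, 11, 10, 148, 13, 116, 36, 189, 85, 112, 15, 31, 115, 174, 54, 188, 32, 168, 118, 142, 77, 70, 81, 91, 48, 61, 177, 22, 20, 105, 26, 41, 72, 187, 170, 33, 30, 62, 39, 157, 108, 185, 64, 145, 45, 93, 154, 140, 162, 182, 96, 122, 163, 44, 40, 19, 52, 82, 144, 183, 149, 66, 60, 124, 78, 123, 25, 179, 128, 99, 90, 186, 117, 89, 133, 173, 1]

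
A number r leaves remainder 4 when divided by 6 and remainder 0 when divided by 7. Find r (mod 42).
M = 6 × 7 = 42. M₁ = 7, y₁ ≡ 1 (mod 6). M₂ = 6, y₂ ≡ 6 (mod 7). r = 4×7×1 + 0×6×6 ≡ 28 (mod 42)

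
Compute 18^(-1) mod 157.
Since 157 is prime, by Fermat 18^(-1) ≡ 18^{155} ≡ 96 mod 157. Verify: 18 × 96 = 1728 ≡ 1 mod 157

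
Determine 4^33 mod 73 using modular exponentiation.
By repeated squaring (mod 73): 4^{1}≡4, 4^{2}≡16, 4^{4}≡37, 4^{8}≡55, 4^{16}≡32, 4^{32}≡2. Then 4^{33} = 4^{32+1} ≡ 2 × 4 ≡ 8 (mod 73)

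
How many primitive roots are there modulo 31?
There are φ(31-1) = φ(30) = 8 primitive roots modulo 31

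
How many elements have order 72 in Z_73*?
Number of primitive roots mod 73 = φ(p-1) = φ(72) = 24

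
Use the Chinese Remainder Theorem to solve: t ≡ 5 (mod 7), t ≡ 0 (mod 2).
M = 7 × 2 = 14. M₁ = 2, y₁ ≡ 4 (mod 7). M₂ = 7, y₂ ≡ 1 (mod 2). t = 5×2×4 + 0×7×1 ≡ 12 (mod 14)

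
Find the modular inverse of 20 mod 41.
Since 41 is prime, by Fermat 20^(-1) ≡ 20^{39} ≡ 39 mod 41. Verify: 20 × 39 = 780 ≡ 1 mod 41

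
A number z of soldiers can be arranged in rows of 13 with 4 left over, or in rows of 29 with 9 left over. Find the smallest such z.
M = 13 × 29 = 377. M₁ = 29, y₁ ≡ 9 (mod 13). M₂ = 13, y₂ ≡ 9 (mod 29). z = 4×29×9 + 9×13×9 ≡ 212 (mod 377)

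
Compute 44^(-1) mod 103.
Since 103 is prime, by Fermat 44^(-1) ≡ 44^{101} ≡ 96 mod 103. Verify: 44 × 96 = 4224 ≡ 1 mod 103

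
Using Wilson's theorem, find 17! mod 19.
(18)! = (17)! × (18) ≡ -1 (mod 19). So (17)! ≡ -1 × (18)^(-1) ≡ (-1)×(-1) = 1 (mod 19)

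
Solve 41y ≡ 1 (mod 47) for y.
Since 47 is prime, by Fermat 41^(-1) ≡ 41^{45} ≡ 39 (mod 47). Verify: 41 × 39 = 1599 ≡ 1 (mod 47)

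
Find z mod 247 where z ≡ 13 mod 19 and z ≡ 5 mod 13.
M = 19 × 13 = 247. M₁ = 13, y₁ ≡ 3 mod 19. M₂ = 19, y₂ ≡ 11 mod 13. z = 13×13×3 + 5×19×11 ≡ 70 mod 247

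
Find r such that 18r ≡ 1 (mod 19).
Since 19 is prime, by Fermat 18^(-1) ≡ 18^{17} ≡ 18 (mod 19). Verify: 18 × 18 = 324 ≡ 1 (mod 19)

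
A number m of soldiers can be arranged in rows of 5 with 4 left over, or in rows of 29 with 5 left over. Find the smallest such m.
M = 5 × 29 = 145. M₁ = 29, y₁ ≡ 4 (mod 5). M₂ = 5, y₂ ≡ 6 (mod 29). m = 4×29×4 + 5×5×6 ≡ 34 (mod 145)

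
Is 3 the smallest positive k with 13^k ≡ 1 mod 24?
Powers of 13 mod 24: 13^1≡13, 13^2≡1. Already 13^2≡1, so the order is 2 < 3. No, the actual order is 2.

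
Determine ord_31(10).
Powers of 10 mod 31: 10^1≡10, 10^2≡7, 10^3≡8, 10^4≡18, 10^5≡25, 10^6≡2, 10^7≡20, 10^8≡14, 10^9≡16, 10^10≡5, 10^11≡19, 10^12≡4, 10^13≡9, 10^14≡28, 10^15≡1. Order = 15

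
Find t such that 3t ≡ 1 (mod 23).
Since 23 is prime, by Fermat 3^(-1) ≡ 3^{21} ≡ 8 (mod 23). Verify: 3 × 8 = 24 ≡ 1 (mod 23)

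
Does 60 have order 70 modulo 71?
60^{35} ≡ 1 mod 71 and 35 < 70, so ord_71(60) = 35 ≠ 70 and 60 is not a primitive root.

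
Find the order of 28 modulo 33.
Powers of 28 mod 33: 28^1≡28, 28^2≡25, 28^3≡7, 28^4≡31, 28^5≡10, 28^6≡16, 28^7≡19, 28^8≡4, 28^9≡13, 28^10≡1. ord_33(28) = 10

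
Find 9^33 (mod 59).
By repeated squaring (mod 59): 9^{1}≡9, 9^{2}≡22, 9^{4}≡12, 9^{8}≡26, 9^{16}≡27, 9^{32}≡21. Then 9^{33} = 9^{32+1} ≡ 21 × 9 ≡ 12 (mod 59)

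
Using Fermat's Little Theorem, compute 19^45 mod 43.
By Fermat: 19^{42} ≡ 1 mod 43. So 19^{45} = 19^{42} · 19^{3} ≡ 19^{3} ≡ 22 mod 43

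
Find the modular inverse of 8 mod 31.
Since 31 is prime, by Fermat 8^(-1) ≡ 8^{29} ≡ 4 mod 31. Verify: 8 × 4 = 32 ≡ 1 mod 31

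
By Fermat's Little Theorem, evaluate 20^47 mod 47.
By Fermat: 20^{46} ≡ 1 (mod 47). So 20^{47} = 20^{46} · 20^{1} ≡ 20^{1} ≡ 20 (mod 47)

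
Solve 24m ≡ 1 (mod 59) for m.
Since 59 is prime, by Fermat 24^(-1) ≡ 24^{57} ≡ 32 (mod 59). Verify: 24 × 32 = 768 ≡ 1 (mod 59)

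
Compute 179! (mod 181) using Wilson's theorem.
(180)! = (179)! × (180) ≡ -1 (mod 181). So (179)! ≡ -1 × (180)^(-1) ≡ (-1)×(-1) = 1 (mod 181)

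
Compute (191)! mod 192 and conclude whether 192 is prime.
(191)! mod 192 = 0. Since 0 ≢ -1 mod 192, 192 is not prime.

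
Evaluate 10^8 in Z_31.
By repeated squaring mod 31: 10^{1}≡10, 10^{2}≡7, 10^{4}≡18, 10^{8}≡14. So 10^{8} ≡ 14 mod 31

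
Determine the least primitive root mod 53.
g = 2. Powers: [2, 4, 8, 16, 32, 11, 22, 44, 35, ...] generates all 52 non-zero residues.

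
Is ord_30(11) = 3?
Powers of 11 mod 30: 11^1≡11, 11^2≡1. Already 11^2≡1, so the order is 2 < 3. No, the actual order is 2.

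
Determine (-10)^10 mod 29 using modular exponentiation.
By repeated squaring mod 29: (-10)^{1}≡19, (-10)^{2}≡13, (-10)^{4}≡24, (-10)^{8}≡25. Then (-10)^{10} = (-10)^{8+2} ≡ 25 × 13 ≡ 6 mod 29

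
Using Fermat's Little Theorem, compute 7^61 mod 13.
By Fermat: 7^{12} ≡ 1 (mod 13). 61 = 5×12 + 1. So 7^{61} ≡ 7^{1} ≡ 7 (mod 13)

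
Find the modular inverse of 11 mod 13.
Since 13 is prime, by Fermat 11^(-1) ≡ 11^{11} ≡ 6 (mod 13). Verify: 11 × 6 = 66 ≡ 1 (mod 13)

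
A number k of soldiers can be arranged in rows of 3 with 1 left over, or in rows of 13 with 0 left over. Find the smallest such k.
M = 3 × 13 = 39. M₁ = 13, y₁ ≡ 1 (mod 3). M₂ = 3, y₂ ≡ 9 (mod 13). k = 1×13×1 + 0×3×9 ≡ 13 (mod 39)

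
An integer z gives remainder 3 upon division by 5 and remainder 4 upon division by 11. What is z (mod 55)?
M = 5 × 11 = 55. M₁ = 11, y₁ ≡ 1 (mod 5). M₂ = 5, y₂ ≡ 9 (mod 11). z = 3×11×1 + 4×5×9 ≡ 48 (mod 55)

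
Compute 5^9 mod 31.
By repeated squaring mod 31: 5^{1}≡5, 5^{2}≡25, 5^{4}≡5, 5^{8}≡25. Then 5^{9} = 5^{8+1} ≡ 25 × 5 ≡ 1 mod 31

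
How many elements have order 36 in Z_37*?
A prime p has φ(p-1) primitive roots; here φ(36) = 12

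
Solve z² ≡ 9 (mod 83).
The square roots of 9 mod 83 are 3 and 80. Verify: 3² = 9 ≡ 9 (mod 83)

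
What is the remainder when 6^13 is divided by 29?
By repeated squaring mod 29: 6^{1}≡6, 6^{2}≡7, 6^{4}≡20, 6^{8}≡23. Then 6^{13} = 6^{8+4+1} ≡ 23 × 20 × 6 ≡ 5 mod 29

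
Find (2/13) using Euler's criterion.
(2/13) = 2^{6} mod 13 = -1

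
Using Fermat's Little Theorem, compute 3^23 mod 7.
By Fermat: 3^{6} ≡ 1 mod 7. 23 = 3×6 + 5. So 3^{23} ≡ 3^{5} ≡ 5 mod 7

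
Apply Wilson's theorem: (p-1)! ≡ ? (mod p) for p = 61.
By Wilson's theorem, (60)! ≡ -1 ≡ 60 (mod 61)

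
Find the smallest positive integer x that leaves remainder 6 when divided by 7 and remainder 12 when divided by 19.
M = 7 × 19 = 133. M₁ = 19, y₁ ≡ 3 mod 7. M₂ = 7, y₂ ≡ 11 mod 19. x = 6×19×3 + 12×7×11 ≡ 69 mod 133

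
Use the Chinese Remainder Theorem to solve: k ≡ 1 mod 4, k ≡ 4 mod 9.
M = 4 × 9 = 36. M₁ = 9, y₁ ≡ 1 mod 4. M₂ = 4, y₂ ≡ 7 mod 9. k = 1×9×1 + 4×4×7 ≡ 13 mod 36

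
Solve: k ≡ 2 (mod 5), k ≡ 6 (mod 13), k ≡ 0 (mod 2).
M = 5 × 13 × 2 = 130. M₁ = 26, y₁ ≡ 1 (mod 5). M₂ = 10, y₂ ≡ 4 (mod 13). M₃ = 65, y₃ ≡ 1 (mod 2). k = 2×26×1 + 6×10×4 + 0×65×1 ≡ 32 (mod 130)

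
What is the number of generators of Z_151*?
A prime p has φ(p-1) primitive roots; here φ(150) = 40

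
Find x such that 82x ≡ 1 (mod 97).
Since 97 is prime, by Fermat 82^(-1) ≡ 82^{95} ≡ 84 (mod 97). Verify: 82 × 84 = 6888 ≡ 1 (mod 97)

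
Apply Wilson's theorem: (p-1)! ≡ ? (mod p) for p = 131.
By Wilson's theorem, (130)! ≡ -1 ≡ 130 mod 131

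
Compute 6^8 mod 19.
By repeated squaring (mod 19): 6^{1}≡6, 6^{2}≡17, 6^{4}≡4, 6^{8}≡16. So 6^{8} ≡ 16 (mod 19)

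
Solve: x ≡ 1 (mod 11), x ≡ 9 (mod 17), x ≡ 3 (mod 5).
M = 11 × 17 × 5 = 935. M₁ = 85, y₁ ≡ 7 (mod 11). M₂ = 55, y₂ ≡ 13 (mod 17). M₃ = 187, y₃ ≡ 3 (mod 5). x = 1×85×7 + 9×55×13 + 3×187×3 ≡ 298 (mod 935)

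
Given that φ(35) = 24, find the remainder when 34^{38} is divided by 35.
By Euler: 34^{24} ≡ 1 (mod 35) since gcd(34, 35) = 1. 38 = 1×24 + 14. So 34^{38} ≡ 34^{14} ≡ 1 (mod 35)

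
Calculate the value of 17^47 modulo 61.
By repeated squaring mod 61: 17^{1}≡17, 17^{2}≡45, 17^{4}≡12, 17^{8}≡22, 17^{16}≡57, 17^{32}≡16. Then 17^{47} = 17^{32+8+4+2+1} ≡ 16 × 22 × 12 × 45 × 17 ≡ 7 mod 61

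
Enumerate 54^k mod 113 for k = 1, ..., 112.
54^1, 54^2, ..., 54^{112} mod 113: [54, 91, 55, 32, 33, 87, 65, 7, 39, 72, 46, 111, 5, 44, 3, 49, 47, 52, 96, 99, 35, 82, 21, 4, 103, 25, 107, 15, 19, 9, 34, 28, 43, 62, 71, 105, 20, 63, 12, 83, 75, 95, 45, 57, 27, 102, 84, 16, 73, 100, 89, 60, 76, 36, 23, 112, 59, 22, 58, 81, 80, 26, 48, 106, 74, 41, 67, 2, 108, 69, 110, 64, 66, 61, 17, 14, 78, 31, 92, 109, 10, 88, 6, 98, 94, 104, 79, 85, 70, 51, 42, 8, 93, 50, 101, 30, 38, 18, 68, 56, 86, 11, 29, 97, 40, 13, 24, 53, 37, 77, 90, 1]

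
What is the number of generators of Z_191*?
A prime p has φ(p-1) primitive roots; here φ(190) = 72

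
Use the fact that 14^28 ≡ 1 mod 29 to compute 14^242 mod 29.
By Fermat: 14^{28} ≡ 1 mod 29. 242 ≡ 18 mod 28. So 14^{242} ≡ 14^{18} ≡ 9 mod 29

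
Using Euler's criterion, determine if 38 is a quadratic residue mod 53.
By Euler's criterion: 38^{26} ≡ 1 mod 53. Since this equals 1, 38 is a QR.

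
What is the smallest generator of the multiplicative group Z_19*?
g = 2. Powers: [2, 4, 8, 16, 13, 7, 14, 9, ...] generates all 18 non-zero residues.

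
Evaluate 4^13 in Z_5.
Using Fermat: 4^{4} ≡ 1 (mod 5). 13 ≡ 1 (mod 4). So 4^{13} ≡ 4^{1} ≡ 4 (mod 5)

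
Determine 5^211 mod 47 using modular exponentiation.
Using Fermat: 5^{46} ≡ 1 (mod 47). 211 ≡ 27 (mod 46). So 5^{211} ≡ 5^{27} ≡ 33 (mod 47)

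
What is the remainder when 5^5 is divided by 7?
By repeated squaring mod 7: 5^{1}≡5, 5^{2}≡4, 5^{4}≡2. Then 5^{5} = 5^{4+1} ≡ 2 × 5 ≡ 3 mod 7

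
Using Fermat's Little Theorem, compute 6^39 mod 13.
By Fermat: 6^{12} ≡ 1 mod 13. 39 = 3×12 + 3. So 6^{39} ≡ 6^{3} ≡ 8 mod 13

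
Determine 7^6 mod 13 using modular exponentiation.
By repeated squaring (mod 13): 7^{1}≡7, 7^{2}≡10, 7^{4}≡9. Then 7^{6} = 7^{4+2} ≡ 9 × 10 ≡ 12 (mod 13)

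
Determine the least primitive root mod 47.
g = 5. For each prime q|46: 5^{23}≡46, 5^{2}≡25, none ≡ 1, so ord_47(5) = 46 and 5 is a primitive root.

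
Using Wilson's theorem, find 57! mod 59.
(58)! = (57)! × (58) ≡ -1 (mod 59). So (57)! ≡ -1 × (58)^(-1) ≡ (-1)×(-1) = 1 (mod 59)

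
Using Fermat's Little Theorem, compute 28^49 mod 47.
By Fermat: 28^{46} ≡ 1 mod 47. So 28^{49} = 28^{46} · 28^{3} ≡ 28^{3} ≡ 3 mod 47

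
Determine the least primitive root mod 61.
g = 2. For each prime q|60: 2^{30}≡60, 2^{20}≡47, 2^{12}≡9, none ≡ 1, so ord_61(2) = 60 and 2 is a primitive root.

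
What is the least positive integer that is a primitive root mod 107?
g = 2. Powers: [2, 4, 8, 16, 32, 64, 21, ...] generates all 106 non-zero residues.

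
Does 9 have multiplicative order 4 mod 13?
Powers of 9 mod 13: 9^1≡9, 9^2≡3, 9^3≡1. Already 9^3≡1, so the order is 3 < 4. No, the actual order is 3.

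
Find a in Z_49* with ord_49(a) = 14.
6 has order 14 mod 49 since 6^{14} ≡ 1 (mod 49) and no smaller power works.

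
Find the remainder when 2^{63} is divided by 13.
By Fermat: 2^{12} ≡ 1 mod 13. 63 = 5×12 + 3. So 2^{63} ≡ 2^{3} ≡ 8 mod 13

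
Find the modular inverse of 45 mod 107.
Since 107 is prime, by Fermat 45^(-1) ≡ 45^{105} ≡ 88 mod 107. Verify: 45 × 88 = 3960 ≡ 1 mod 107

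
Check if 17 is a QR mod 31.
By Euler's criterion: 17^{15} ≡ 30 mod 31. Since this equals -1 (≡ 30), 17 is not a QR.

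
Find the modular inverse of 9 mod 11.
Since 11 is prime, by Fermat 9^(-1) ≡ 9^{9} ≡ 5 (mod 11). Verify: 9 × 5 = 45 ≡ 1 (mod 11)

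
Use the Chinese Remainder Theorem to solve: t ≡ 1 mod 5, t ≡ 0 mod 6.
M = 5 × 6 = 30. M₁ = 6, y₁ ≡ 1 mod 5. M₂ = 5, y₂ ≡ 5 mod 6. t = 1×6×1 + 0×5×5 ≡ 6 mod 30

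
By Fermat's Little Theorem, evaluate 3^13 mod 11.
By Fermat: 3^{10} ≡ 1 mod 11. So 3^{13} = 3^{10} · 3^{3} ≡ 3^{3} ≡ 5 mod 11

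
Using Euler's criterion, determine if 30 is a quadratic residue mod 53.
By Euler's criterion: 30^{26} ≡ 52 mod 53. Since this equals -1 (≡ 52), 30 is not a QR.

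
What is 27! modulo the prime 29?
(28)! = (27)! × (28) ≡ -1 mod 29. So (27)! ≡ -1 × (28)^(-1) ≡ (-1)×(-1) = 1 mod 29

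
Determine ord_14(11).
Powers of 11 mod 14: 11^1≡11, 11^2≡9, 11^3≡1. So the order of 11 is 3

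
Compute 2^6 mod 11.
By repeated squaring (mod 11): 2^{1}≡2, 2^{2}≡4, 2^{4}≡5. Then 2^{6} = 2^{4+2} ≡ 5 × 4 ≡ 9 (mod 11)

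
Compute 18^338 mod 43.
Using Fermat: 18^{42} ≡ 1 (mod 43). 338 ≡ 2 (mod 42). So 18^{338} ≡ 18^{2} ≡ 23 (mod 43)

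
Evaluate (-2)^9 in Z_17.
By repeated squaring mod 17: (-2)^{1}≡15, (-2)^{2}≡4, (-2)^{4}≡16, (-2)^{8}≡1. Then (-2)^{9} = (-2)^{8+1} ≡ 1 × 15 ≡ 15 mod 17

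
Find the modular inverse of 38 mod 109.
Since 109 is prime, by Fermat 38^(-1) ≡ 38^{107} ≡ 66 (mod 109). Verify: 38 × 66 = 2508 ≡ 1 (mod 109)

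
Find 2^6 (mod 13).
By repeated squaring (mod 13): 2^{1}≡2, 2^{2}≡4, 2^{4}≡3. Then 2^{6} = 2^{4+2} ≡ 3 × 4 ≡ 12 (mod 13)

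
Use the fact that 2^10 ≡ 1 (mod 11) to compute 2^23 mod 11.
By Fermat: 2^{10} ≡ 1 (mod 11). 23 = 2×10 + 3. So 2^{23} ≡ 2^{3} ≡ 8 (mod 11)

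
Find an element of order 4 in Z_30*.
13 has order 4 mod 30 since 13^{4} ≡ 1 mod 30 and no smaller power works.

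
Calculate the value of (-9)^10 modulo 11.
Using Fermat: (-9)^{10} ≡ 1 mod 11. 10 ≡ 0 mod 10. So (-9)^{10} ≡ (-9)^{0} ≡ 1 mod 11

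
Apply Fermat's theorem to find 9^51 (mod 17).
By Fermat: 9^{16} ≡ 1 (mod 17). 51 = 3×16 + 3. So 9^{51} ≡ 9^{3} ≡ 15 (mod 17)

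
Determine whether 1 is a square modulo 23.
By Euler's criterion: 1^{11} ≡ 1 (mod 23). Since this equals 1, 1 is a QR.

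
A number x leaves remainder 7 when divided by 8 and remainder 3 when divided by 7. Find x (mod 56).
M = 8 × 7 = 56. M₁ = 7, y₁ ≡ 7 (mod 8). M₂ = 8, y₂ ≡ 1 (mod 7). x = 7×7×7 + 3×8×1 ≡ 31 (mod 56)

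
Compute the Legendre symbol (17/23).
(17/23) = 17^{11} mod 23 = -1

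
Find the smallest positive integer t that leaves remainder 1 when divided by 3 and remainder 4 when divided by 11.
M = 3 × 11 = 33. M₁ = 11, y₁ ≡ 2 mod 3. M₂ = 3, y₂ ≡ 4 mod 11. t = 1×11×2 + 4×3×4 ≡ 4 mod 33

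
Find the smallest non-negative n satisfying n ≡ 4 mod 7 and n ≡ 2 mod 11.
M = 7 × 11 = 77. M₁ = 11, y₁ ≡ 2 mod 7. M₂ = 7, y₂ ≡ 8 mod 11. n = 4×11×2 + 2×7×8 ≡ 46 mod 77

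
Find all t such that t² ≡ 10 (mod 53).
The square roots of 10 mod 53 are 13 and 40. Verify: 13² = 169 ≡ 10 (mod 53)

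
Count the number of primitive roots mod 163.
There are φ(163-1) = φ(162) = 54 primitive roots modulo 163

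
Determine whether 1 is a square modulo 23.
By Euler's criterion: 1^{11} ≡ 1 (mod 23). Since this equals 1, 1 is a QR.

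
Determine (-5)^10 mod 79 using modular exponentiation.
By repeated squaring (mod 79): (-5)^{1}≡74, (-5)^{2}≡25, (-5)^{4}≡72, (-5)^{8}≡49. Then (-5)^{10} = (-5)^{8+2} ≡ 49 × 25 ≡ 40 (mod 79)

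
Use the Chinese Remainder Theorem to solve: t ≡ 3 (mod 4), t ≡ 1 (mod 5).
M = 4 × 5 = 20. M₁ = 5, y₁ ≡ 1 (mod 4). M₂ = 4, y₂ ≡ 4 (mod 5). t = 3×5×1 + 1×4×4 ≡ 11 (mod 20)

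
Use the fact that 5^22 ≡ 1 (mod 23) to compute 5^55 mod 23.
By Fermat: 5^{22} ≡ 1 (mod 23). 55 = 2×22 + 11. So 5^{55} ≡ 5^{11} ≡ 22 (mod 23)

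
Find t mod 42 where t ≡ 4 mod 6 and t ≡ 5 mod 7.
M = 6 × 7 = 42. M₁ = 7, y₁ ≡ 1 mod 6. M₂ = 6, y₂ ≡ 6 mod 7. t = 4×7×1 + 5×6×6 ≡ 40 mod 42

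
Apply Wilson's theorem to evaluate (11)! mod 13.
(12)! = (11)! × (12) ≡ -1 (mod 13). So (11)! ≡ -1 × (12)^(-1) ≡ (-1)×(-1) = 1 (mod 13)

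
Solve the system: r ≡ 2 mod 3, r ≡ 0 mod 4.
M = 3 × 4 = 12. M₁ = 4, y₁ ≡ 1 mod 3. M₂ = 3, y₂ ≡ 3 mod 4. r = 2×4×1 + 0×3×3 ≡ 8 mod 12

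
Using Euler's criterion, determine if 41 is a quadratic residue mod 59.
By Euler's criterion: 41^{29} ≡ 1 (mod 59). Since this equals 1, 41 is a QR.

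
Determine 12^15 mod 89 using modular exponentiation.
By repeated squaring mod 89: 12^{1}≡12, 12^{2}≡55, 12^{4}≡88, 12^{8}≡1. Then 12^{15} = 12^{8+4+2+1} ≡ 1 × 88 × 55 × 12 ≡ 52 mod 89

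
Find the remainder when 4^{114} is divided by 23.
By Fermat: 4^{22} ≡ 1 (mod 23). 114 = 5×22 + 4. So 4^{114} ≡ 4^{4} ≡ 3 (mod 23)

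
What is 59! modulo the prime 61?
(60)! = (59)! × (60) ≡ -1 (mod 61). So (59)! ≡ -1 × (60)^(-1) ≡ (-1)×(-1) = 1 (mod 61)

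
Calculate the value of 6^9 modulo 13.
By repeated squaring mod 13: 6^{1}≡6, 6^{2}≡10, 6^{4}≡9, 6^{8}≡3. Then 6^{9} = 6^{8+1} ≡ 3 × 6 ≡ 5 mod 13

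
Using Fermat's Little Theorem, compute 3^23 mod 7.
By Fermat: 3^{6} ≡ 1 mod 7. 23 = 3×6 + 5. So 3^{23} ≡ 3^{5} ≡ 5 mod 7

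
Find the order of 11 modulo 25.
Powers of 11 mod 25: 11^1≡11, 11^2≡21, 11^3≡6, 11^4≡16, 11^5≡1. Order = 5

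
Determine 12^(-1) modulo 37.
Since 37 is prime, by Fermat 12^(-1) ≡ 12^{35} ≡ 34 mod 37. Verify: 12 × 34 = 408 ≡ 1 mod 37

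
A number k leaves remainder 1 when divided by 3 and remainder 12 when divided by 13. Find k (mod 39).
M = 3 × 13 = 39. M₁ = 13, y₁ ≡ 1 (mod 3). M₂ = 3, y₂ ≡ 9 (mod 13). k = 1×13×1 + 12×3×9 ≡ 25 (mod 39)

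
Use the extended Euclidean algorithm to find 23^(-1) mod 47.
Extended GCD: 23(-2) + 47(1) = 1. So 23^(-1) ≡ -2 ≡ 45 mod 47. Verify: 23 × 45 = 1035 ≡ 1 mod 47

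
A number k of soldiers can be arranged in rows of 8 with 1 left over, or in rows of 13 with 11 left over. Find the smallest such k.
M = 8 × 13 = 104. M₁ = 13, y₁ ≡ 5 (mod 8). M₂ = 8, y₂ ≡ 5 (mod 13). k = 1×13×5 + 11×8×5 ≡ 89 (mod 104)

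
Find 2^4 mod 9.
2^{4} = 16 ≡ 7 mod 9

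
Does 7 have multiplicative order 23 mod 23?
Powers of 7 mod 23: 7^1≡7, 7^2≡3, 7^3≡21, 7^4≡9, 7^5≡17, 7^6≡4, 7^7≡5, 7^8≡12, 7^9≡15, 7^10≡13, 7^11≡22, 7^12≡16, 7^13≡20, 7^14≡2, 7^15≡14, 7^16≡6, 7^17≡19, 7^18≡18, 7^19≡11, 7^20≡8, 7^21≡10, 7^22≡1. Already 7^22≡1, so the order is 22 < 23. No, the actual order is 22.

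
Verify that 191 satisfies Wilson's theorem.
(190)! mod 191 = 190. Since this equals -1 mod 191, Wilson confirms 191 is prime.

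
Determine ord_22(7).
Powers of 7 mod 22: 7^1≡7, 7^2≡5, 7^3≡13, 7^4≡3, 7^5≡21, 7^6≡15, 7^7≡17, 7^8≡9, 7^9≡19, 7^10≡1. ord_22(7) = 10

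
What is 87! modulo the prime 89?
(88)! = (87)! × (88) ≡ -1 (mod 89). So (87)! ≡ -1 × (88)^(-1) ≡ (-1)×(-1) = 1 (mod 89)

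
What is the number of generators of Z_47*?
There are φ(47-1) = φ(46) = 22 primitive roots modulo 47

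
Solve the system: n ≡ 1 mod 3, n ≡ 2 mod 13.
M = 3 × 13 = 39. M₁ = 13, y₁ ≡ 1 mod 3. M₂ = 3, y₂ ≡ 9 mod 13. n = 1×13×1 + 2×3×9 ≡ 28 mod 39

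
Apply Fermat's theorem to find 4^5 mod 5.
By Fermat: 4^{4} ≡ 1 mod 5. So 4^{5} = 4^{4} · 4^{1} ≡ 4^{1} ≡ 4 mod 5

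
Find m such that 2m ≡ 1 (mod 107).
Since 107 is prime, by Fermat 2^(-1) ≡ 2^{105} ≡ 54 (mod 107). Verify: 2 × 54 = 108 ≡ 1 (mod 107)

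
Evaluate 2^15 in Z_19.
By repeated squaring (mod 19): 2^{1}≡2, 2^{2}≡4, 2^{4}≡16, 2^{8}≡9. Then 2^{15} = 2^{8+4+2+1} ≡ 9 × 16 × 4 × 2 ≡ 12 (mod 19)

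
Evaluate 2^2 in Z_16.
2^{2} = 4 ≡ 4 (mod 16)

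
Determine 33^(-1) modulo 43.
Since 43 is prime, by Fermat 33^(-1) ≡ 33^{41} ≡ 30 (mod 43). Verify: 33 × 30 = 990 ≡ 1 (mod 43)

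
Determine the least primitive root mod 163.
g = 2. Powers: [2, 4, 8, 16, 32, 64, 128, ...] generates all 162 non-zero residues.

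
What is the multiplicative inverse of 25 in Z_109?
Since 109 is prime, by Fermat 25^(-1) ≡ 25^{107} ≡ 48 mod 109. Verify: 25 × 48 = 1200 ≡ 1 mod 109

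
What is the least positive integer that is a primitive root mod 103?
g = 5. Powers: [5, 25, 22, 7, 35, 72, 51, ...] generates all 102 non-zero residues.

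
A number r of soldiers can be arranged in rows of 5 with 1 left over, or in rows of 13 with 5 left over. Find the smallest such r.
M = 5 × 13 = 65. M₁ = 13, y₁ ≡ 2 mod 5. M₂ = 5, y₂ ≡ 8 mod 13. r = 1×13×2 + 5×5×8 ≡ 31 mod 65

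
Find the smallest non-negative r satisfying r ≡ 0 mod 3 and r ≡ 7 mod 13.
M = 3 × 13 = 39. M₁ = 13, y₁ ≡ 1 mod 3. M₂ = 3, y₂ ≡ 9 mod 13. r = 0×13×1 + 7×3×9 ≡ 33 mod 39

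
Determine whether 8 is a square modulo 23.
By Euler's criterion: 8^{11} ≡ 1 mod 23. Since this equals 1, 8 is a QR.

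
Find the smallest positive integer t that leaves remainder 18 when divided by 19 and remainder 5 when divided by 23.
M = 19 × 23 = 437. M₁ = 23, y₁ ≡ 5 (mod 19). M₂ = 19, y₂ ≡ 17 (mod 23). t = 18×23×5 + 5×19×17 ≡ 189 (mod 437)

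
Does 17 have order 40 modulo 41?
ord_41(17) divides 40. For each prime q|40: 17^{20}≡40, 17^{8}≡16, none ≡ 1. So 17 has order 40 and is a primitive root mod 41.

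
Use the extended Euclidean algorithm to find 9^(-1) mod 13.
Extended GCD: 9(3) + 13(-2) = 1. So 9^(-1) ≡ 3 mod 13. Verify: 9 × 3 = 27 ≡ 1 mod 13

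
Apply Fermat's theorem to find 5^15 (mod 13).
By Fermat: 5^{12} ≡ 1 (mod 13). So 5^{15} = 5^{12} · 5^{3} ≡ 5^{3} ≡ 8 (mod 13)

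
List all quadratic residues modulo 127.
Squares in Z_127*: {1, 2, 4, 8, 9, 11, 13, 15, 16, 17, 18, 19, 21, 22, 25, 26, 30, 31, 32, 34, 35, 36, 37, 38, 41, 42, 44, 47, 49, 50, 52, 60, 61, 62, 64, 68, 69, 70, 71, 72, 73, 74, 76, 79, 81, 82, 84, 87, 88, 94, 98, 99, 100, 103, 104, 107, 113, 115, 117, 120, 121, 122, 124}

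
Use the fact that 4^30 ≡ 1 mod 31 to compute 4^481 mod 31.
By Fermat: 4^{30} ≡ 1 mod 31. 481 ≡ 1 mod 30. So 4^{481} ≡ 4^{1} ≡ 4 mod 31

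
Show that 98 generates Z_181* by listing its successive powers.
98^1, 98^2, ..., 98^{180} mod 181: [98, 11, 173, 121, 93, 64, 118, 161, 31, 142, 160, 114, 131, 168, 174, 38, 104, 56, 58, 73, 95, 79, 140, 145, 92, 147, 107, 169, 91, 49, 96, 177, 151, 137, 32, 59, 171, 106, 71, 80, 57, 156, 84, 87, 19, 52, 28, 29, 127, 138, 130, 70, 163, 46, 164, 144, 175, 136, 115, 48, 179, 166, 159, 16, 120, 176, 53, 126, 40, 119, 78, 42, 134, 100, 26, 14, 105, 154, 69, 65, 35, 172, 23, 82, 72, 178, 68, 148, 24, 180, 83, 170, 8, 60, 88, 117, 63, 20, 150, 39, 21, 67, 50, 13, 7, 143, 77, 125, 123, 108, 86, 102, 41, 36, 89, 34, 74, 12, 90, 132, 85, 4, 30, 44, 149, 122, 10, 75, 110, 101, 124, 25, 97, 94, 162, 129, 153, 152, 54, 43, 51, 111, 18, 135, 17, 37, 6, 45, 66, 133, 2, 15, 22, 165, 61, 5, 128, 55, 141, 62, 103, 139, 47, 81, 155, 167, 76, 27, 112, 116, 146, 9, 158, 99, 109, 3, 113, 33, 157, 1]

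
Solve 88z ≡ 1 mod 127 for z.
Since 127 is prime, by Fermat 88^(-1) ≡ 88^{125} ≡ 13 mod 127. Verify: 88 × 13 = 1144 ≡ 1 mod 127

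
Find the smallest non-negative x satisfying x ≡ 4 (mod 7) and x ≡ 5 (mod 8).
M = 7 × 8 = 56. M₁ = 8, y₁ ≡ 1 (mod 7). M₂ = 7, y₂ ≡ 7 (mod 8). x = 4×8×1 + 5×7×7 ≡ 53 (mod 56)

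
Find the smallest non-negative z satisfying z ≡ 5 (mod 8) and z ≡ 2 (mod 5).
M = 8 × 5 = 40. M₁ = 5, y₁ ≡ 5 (mod 8). M₂ = 8, y₂ ≡ 2 (mod 5). z = 5×5×5 + 2×8×2 ≡ 37 (mod 40)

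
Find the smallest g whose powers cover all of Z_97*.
g = 5. Powers: [5, 25, 28, 43, 21, 8, 40, 6, 30, ...] generates all 96 non-zero residues.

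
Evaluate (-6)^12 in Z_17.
By repeated squaring (mod 17): (-6)^{1}≡11, (-6)^{2}≡2, (-6)^{4}≡4, (-6)^{8}≡16. Then (-6)^{12} = (-6)^{8+4} ≡ 16 × 4 ≡ 13 (mod 17)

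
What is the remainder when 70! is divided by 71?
By Wilson's theorem, (70)! ≡ -1 ≡ 70 (mod 71)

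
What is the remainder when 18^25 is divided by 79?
By repeated squaring (mod 79): 18^{1}≡18, 18^{2}≡8, 18^{4}≡64, 18^{8}≡67, 18^{16}≡65. Then 18^{25} = 18^{16+8+1} ≡ 65 × 67 × 18 ≡ 22 (mod 79)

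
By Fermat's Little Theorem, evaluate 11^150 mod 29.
By Fermat: 11^{28} ≡ 1 mod 29. 150 = 5×28 + 10. So 11^{150} ≡ 11^{10} ≡ 22 mod 29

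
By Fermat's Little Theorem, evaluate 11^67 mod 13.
By Fermat: 11^{12} ≡ 1 (mod 13). 67 = 5×12 + 7. So 11^{67} ≡ 11^{7} ≡ 2 (mod 13)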